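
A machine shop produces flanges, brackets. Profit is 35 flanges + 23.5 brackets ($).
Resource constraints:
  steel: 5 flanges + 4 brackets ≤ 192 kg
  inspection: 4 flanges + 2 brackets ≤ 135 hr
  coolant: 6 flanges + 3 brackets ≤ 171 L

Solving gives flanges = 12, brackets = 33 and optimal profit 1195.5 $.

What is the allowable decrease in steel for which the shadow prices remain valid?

49.5

Binding constraints: steel, coolant. The basis is B = [[5,4],[6,3]] with det -9.
Per unit decrease in steel, x* moves by d = (0.3333, -0.6667).
The basis stays optimal until brackets reaches 0; allowable decrease = 49.5 kg.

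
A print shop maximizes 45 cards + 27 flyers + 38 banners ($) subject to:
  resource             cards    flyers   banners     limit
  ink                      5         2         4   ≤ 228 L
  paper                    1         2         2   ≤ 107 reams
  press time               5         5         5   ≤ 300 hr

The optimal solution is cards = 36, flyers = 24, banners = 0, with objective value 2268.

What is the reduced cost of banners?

Check each constraint at x*: ink 228/228 (tight); paper 84/107 (slack 23); press time 300/300 (tight).
By complementary slackness, y = 0 for the non-binding constraint.
From A_Bᵀ y = c: 5·y_ink + 5·y_press time = 45; 2·y_ink + 5·y_press time = 27.
Solving: y_ink = 6, y_press time = 3.
Reduced cost of banners: c₃ − yᵀa₃ = 38 − (6·4 + 3·5) = 38 − 39 = -1.

-1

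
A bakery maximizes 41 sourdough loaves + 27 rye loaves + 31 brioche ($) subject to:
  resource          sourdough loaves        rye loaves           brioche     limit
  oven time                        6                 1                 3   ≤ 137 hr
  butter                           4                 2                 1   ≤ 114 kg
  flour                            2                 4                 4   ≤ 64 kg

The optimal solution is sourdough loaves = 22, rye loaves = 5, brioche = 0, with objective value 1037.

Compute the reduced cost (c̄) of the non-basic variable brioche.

-6

Binding: oven time and flour. Non-binding: butter (16 unused).
By complementary slackness, y = 0 for the non-binding constraint.
From A_Bᵀ y = c: 6·y_oven time + 2·y_flour = 41; 1·y_oven time + 4·y_flour = 27.
Solving: y_oven time = 5, y_flour = 5.5.
Reduced cost of brioche: c₃ − yᵀa₃ = 31 − (5·3 + 5.5·4) = 31 − 37 = -6.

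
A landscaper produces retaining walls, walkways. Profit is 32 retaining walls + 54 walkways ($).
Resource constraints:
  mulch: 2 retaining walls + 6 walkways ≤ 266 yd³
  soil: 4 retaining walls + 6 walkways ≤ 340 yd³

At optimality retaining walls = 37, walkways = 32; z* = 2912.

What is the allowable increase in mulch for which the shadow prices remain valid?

74

Binding constraints: mulch, soil. The basis is B = [[2,6],[4,6]] with det -12.
Per unit increase in mulch, x* moves by d = (-0.5, 0.3333).
The basis stays optimal until retaining walls reaches 0; allowable increase = 74 yd³.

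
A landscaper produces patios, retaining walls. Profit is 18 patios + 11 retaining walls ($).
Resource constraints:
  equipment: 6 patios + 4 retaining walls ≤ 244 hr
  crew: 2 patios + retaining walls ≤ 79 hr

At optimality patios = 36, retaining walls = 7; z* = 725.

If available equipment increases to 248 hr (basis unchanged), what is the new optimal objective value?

733

Both equipment and crew are binding at x*.
From A_Bᵀ y = c: 6·y_equipment + 2·y_crew = 18; 4·y_equipment + 1·y_crew = 11.
→ y_equipment = 2 and y_crew = 3.
Δz = y_equipment·Δb = 2 × (4) = 8, so new z* = 725 + 8 = 733.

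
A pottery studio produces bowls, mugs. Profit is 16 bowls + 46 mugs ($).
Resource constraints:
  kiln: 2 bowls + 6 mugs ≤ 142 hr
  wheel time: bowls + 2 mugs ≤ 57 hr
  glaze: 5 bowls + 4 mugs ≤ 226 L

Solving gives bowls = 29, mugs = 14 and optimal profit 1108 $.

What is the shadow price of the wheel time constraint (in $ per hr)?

2

Check each constraint at x*: kiln 142/142 (tight); wheel time 57/57 (tight); glaze 201/226 (slack 25).
Slack constraints have shadow price 0 (complementary slackness).
The binding rows give the dual system: 2·y_kiln + 1·y_wheel time = 16 and 6·y_kiln + 2·y_wheel time = 46.
→ y_kiln = 7 and y_wheel time = 2.
Shadow price of wheel time = 2.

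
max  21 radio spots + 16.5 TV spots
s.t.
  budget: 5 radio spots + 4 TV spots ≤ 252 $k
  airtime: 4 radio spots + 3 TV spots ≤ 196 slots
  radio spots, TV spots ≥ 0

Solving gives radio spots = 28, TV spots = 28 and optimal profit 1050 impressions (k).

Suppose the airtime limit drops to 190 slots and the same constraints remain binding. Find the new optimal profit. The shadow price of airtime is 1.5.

Δb = -6, so new z* = 1050 + (1.5)·(-6) = 1050 − 9 = 1041.

1041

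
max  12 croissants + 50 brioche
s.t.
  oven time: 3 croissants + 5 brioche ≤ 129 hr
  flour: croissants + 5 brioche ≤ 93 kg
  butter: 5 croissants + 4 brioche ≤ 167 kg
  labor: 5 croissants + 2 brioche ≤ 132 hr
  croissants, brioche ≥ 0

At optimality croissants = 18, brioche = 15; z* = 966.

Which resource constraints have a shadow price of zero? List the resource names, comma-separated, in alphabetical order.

oven time: 129/129 (binding)
flour: 93/93 (binding)
butter: 150/167 (slack 17)
labor: 120/132 (slack 12)
By complementary slackness, a constraint with positive slack has shadow price 0 → butter, labor.

butter, labor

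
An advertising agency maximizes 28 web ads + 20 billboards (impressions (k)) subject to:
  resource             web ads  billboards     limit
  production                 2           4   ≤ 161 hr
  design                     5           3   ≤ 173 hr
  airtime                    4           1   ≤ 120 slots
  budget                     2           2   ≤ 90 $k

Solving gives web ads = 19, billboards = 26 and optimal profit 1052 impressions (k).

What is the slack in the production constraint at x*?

19

production used = 2·19 + 4·26 = 142; slack = 161 − 142 = 19.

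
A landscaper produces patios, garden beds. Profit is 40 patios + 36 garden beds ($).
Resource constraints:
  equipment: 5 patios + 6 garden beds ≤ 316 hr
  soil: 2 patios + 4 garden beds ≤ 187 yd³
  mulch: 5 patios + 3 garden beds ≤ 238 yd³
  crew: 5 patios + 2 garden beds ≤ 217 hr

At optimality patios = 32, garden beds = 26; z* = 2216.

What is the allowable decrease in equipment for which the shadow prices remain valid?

Binding constraints: equipment, mulch. The basis is B = [[5,6],[5,3]] with det -15.
Per unit decrease in equipment, x* moves by d = (0.2, -0.3333).
The basis stays optimal until crew becomes binding; allowable decrease = 15 hr.

15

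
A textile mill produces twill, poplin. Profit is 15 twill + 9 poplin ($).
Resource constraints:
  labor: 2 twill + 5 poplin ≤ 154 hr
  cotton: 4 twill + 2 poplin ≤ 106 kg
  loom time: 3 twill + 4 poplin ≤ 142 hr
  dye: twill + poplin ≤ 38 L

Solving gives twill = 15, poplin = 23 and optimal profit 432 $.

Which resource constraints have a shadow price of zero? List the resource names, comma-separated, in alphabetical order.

labor: 145/154 (slack 9)
cotton: 106/106 (binding)
loom time: 137/142 (slack 5)
dye: 38/38 (binding)
By complementary slackness, a constraint with positive slack has shadow price 0 → labor, loom time.

labor, loom time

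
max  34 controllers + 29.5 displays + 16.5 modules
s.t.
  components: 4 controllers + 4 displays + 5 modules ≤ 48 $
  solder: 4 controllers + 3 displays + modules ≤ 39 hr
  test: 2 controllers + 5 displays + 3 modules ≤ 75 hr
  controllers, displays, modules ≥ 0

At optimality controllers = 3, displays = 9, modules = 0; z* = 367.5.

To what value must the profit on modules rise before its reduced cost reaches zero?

Check each constraint at x*: components 48/48 (tight); solder 39/39 (tight); test 51/75 (slack 24).
Since test is not tight, its dual is 0.
The binding rows give the dual system: 4·y_components + 4·y_solder = 34 and 4·y_components + 3·y_solder = 29.5.
Solving: y_components = 4, y_solder = 4.5.
modules enters the basis when its profit ≥ yᵀa₃ = 4·5 + 4.5·1 = 24.5.

24.5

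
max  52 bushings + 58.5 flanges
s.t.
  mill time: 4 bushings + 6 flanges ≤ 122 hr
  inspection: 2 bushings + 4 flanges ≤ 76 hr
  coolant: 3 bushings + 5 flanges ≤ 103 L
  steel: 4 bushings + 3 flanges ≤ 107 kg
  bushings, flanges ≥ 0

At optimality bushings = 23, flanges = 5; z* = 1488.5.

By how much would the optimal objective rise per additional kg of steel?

6.5

Check each constraint at x*: mill time 122/122 (tight); inspection 66/76 (slack 10); coolant 94/103 (slack 9); steel 107/107 (tight).
By complementary slackness, y = 0 for the non-binding constraints.
The binding rows give the dual system: 4·y_mill time + 4·y_steel = 52 and 6·y_mill time + 3·y_steel = 58.5.
Solving: y_mill time = 6.5, y_steel = 6.5.
Shadow price of steel = 6.5.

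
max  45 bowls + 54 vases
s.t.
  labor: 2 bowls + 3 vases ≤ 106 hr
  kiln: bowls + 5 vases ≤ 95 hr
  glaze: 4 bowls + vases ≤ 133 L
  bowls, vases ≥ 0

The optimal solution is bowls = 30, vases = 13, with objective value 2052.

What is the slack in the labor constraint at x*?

7

labor used = 2·30 + 3·13 = 99; slack = 106 − 99 = 7.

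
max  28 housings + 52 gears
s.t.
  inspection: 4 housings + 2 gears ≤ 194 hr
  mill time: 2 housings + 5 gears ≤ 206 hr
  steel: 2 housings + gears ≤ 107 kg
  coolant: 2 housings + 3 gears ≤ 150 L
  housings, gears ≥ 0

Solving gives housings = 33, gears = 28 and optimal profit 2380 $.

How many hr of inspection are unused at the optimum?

6

inspection used = 4·33 + 2·28 = 188; slack = 194 − 188 = 6.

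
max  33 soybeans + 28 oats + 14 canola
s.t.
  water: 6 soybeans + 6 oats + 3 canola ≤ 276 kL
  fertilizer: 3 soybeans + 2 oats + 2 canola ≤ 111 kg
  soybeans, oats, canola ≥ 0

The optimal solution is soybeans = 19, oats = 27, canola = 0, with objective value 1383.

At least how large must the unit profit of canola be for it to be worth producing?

Both water and fertilizer are binding at x*.
From A_Bᵀ y = c: 6·y_water + 3·y_fertilizer = 33; 6·y_water + 2·y_fertilizer = 28.
Solving: y_water = 3, y_fertilizer = 5.
canola enters the basis when its profit ≥ yᵀa₃ = 3·3 + 5·2 = 19.

19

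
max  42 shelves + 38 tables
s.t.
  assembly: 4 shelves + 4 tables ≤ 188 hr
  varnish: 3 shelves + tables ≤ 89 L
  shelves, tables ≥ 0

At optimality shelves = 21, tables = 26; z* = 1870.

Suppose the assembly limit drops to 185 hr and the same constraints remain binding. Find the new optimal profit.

At the optimum: assembly uses 188 of 188 (binding); varnish uses 89 of 89 (binding).
From A_Bᵀ y = c: 4·y_assembly + 3·y_varnish = 42; 4·y_assembly + 1·y_varnish = 38.
Solving: y_assembly = 9, y_varnish = 2.
Δz = y_assembly·Δb = 9 × (-3) = -27, so new z* = 1870 − 27 = 1843.

1843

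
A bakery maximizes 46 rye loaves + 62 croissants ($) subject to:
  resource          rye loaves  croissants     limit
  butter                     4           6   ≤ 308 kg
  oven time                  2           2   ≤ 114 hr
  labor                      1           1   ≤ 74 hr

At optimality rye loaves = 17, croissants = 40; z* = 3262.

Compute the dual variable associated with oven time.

Binding: butter and oven time. Non-binding: labor (17 unused).
Slack constraints have shadow price 0 (complementary slackness).
From A_Bᵀ y = c: 4·y_butter + 2·y_oven time = 46; 6·y_butter + 2·y_oven time = 62.
→ y_butter = 8 and y_oven time = 7.
Shadow price of oven time = 7.

7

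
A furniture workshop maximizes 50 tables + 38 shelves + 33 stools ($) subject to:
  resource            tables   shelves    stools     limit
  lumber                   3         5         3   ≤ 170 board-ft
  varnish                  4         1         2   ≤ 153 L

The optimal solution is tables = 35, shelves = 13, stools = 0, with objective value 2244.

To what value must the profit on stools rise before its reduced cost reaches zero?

At the optimum: lumber uses 170 of 170 (binding); varnish uses 153 of 153 (binding).
From A_Bᵀ y = c: 3·y_lumber + 4·y_varnish = 50; 5·y_lumber + 1·y_varnish = 38.
→ y_lumber = 6 and y_varnish = 8.
stools enters the basis when its profit ≥ yᵀa₃ = 6·3 + 8·2 = 34.

34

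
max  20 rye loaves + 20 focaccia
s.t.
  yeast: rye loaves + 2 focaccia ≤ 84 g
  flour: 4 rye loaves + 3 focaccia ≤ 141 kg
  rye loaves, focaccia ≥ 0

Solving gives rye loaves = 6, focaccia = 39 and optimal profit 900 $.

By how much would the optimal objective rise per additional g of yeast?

Both yeast and flour are binding at x*.
Dual feasibility on the basic columns requires 1·y_yeast + 4·y_flour = 20, 2·y_yeast + 3·y_flour = 20.
→ y_yeast = 4 and y_flour = 4.
Shadow price of yeast = 4.

4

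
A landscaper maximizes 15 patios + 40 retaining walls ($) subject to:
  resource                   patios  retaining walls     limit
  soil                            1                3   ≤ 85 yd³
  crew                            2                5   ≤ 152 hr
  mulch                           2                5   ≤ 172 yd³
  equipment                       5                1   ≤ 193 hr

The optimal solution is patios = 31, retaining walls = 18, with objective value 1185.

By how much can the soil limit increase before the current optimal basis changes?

6.2

Binding constraints: soil, crew. The basis is B = [[1,3],[2,5]] with det -1.
Per unit increase in soil, x* moves by d = (-5, 2).
The basis stays optimal until patios reaches 0; allowable increase = 6.2 yd³.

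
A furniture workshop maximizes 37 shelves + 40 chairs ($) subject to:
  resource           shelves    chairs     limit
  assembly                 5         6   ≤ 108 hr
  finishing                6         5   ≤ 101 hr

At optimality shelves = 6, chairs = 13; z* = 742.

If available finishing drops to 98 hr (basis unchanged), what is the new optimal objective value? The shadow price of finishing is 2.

Δb = -3, so new z* = 742 + (2)·(-3) = 742 − 6 = 736.

736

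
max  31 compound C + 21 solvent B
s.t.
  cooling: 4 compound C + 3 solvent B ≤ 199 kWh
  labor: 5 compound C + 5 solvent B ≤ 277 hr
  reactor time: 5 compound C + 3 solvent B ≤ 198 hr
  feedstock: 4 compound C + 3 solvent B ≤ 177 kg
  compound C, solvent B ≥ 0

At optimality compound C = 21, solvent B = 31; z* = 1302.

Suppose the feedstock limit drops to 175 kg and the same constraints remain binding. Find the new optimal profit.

Check each constraint at x*: cooling 177/199 (slack 22); labor 260/277 (slack 17); reactor time 198/198 (tight); feedstock 177/177 (tight).
Since cooling, labor are not tight, their duals are 0.
From A_Bᵀ y = c: 5·y_reactor time + 4·y_feedstock = 31; 3·y_reactor time + 3·y_feedstock = 21.
This yields shadow prices y_reactor time = 3, y_feedstock = 4.
Δz = y_feedstock·Δb = 4 × (-2) = -8, so new z* = 1302 − 8 = 1294.

1294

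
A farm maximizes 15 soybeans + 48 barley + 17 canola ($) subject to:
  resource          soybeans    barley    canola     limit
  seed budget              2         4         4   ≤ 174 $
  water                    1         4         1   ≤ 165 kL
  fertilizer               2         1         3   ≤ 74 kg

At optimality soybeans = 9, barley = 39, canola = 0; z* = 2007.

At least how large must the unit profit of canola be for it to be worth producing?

Check each constraint at x*: seed budget 174/174 (tight); water 165/165 (tight); fertilizer 57/74 (slack 17).
Slack constraints have shadow price 0 (complementary slackness).
Dual feasibility on the basic columns requires 2·y_seed budget + 1·y_water = 15, 4·y_seed budget + 4·y_water = 48.
→ y_seed budget = 3 and y_water = 9.
canola enters the basis when its profit ≥ yᵀa₃ = 3·4 + 9·1 = 21.

21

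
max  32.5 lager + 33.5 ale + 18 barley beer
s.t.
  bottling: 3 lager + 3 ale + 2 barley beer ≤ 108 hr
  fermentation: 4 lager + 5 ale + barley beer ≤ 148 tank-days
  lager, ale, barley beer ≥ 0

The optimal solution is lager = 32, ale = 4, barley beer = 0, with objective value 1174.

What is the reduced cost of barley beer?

-2

Both bottling and fermentation are binding at x*.
From A_Bᵀ y = c: 3·y_bottling + 4·y_fermentation = 32.5; 3·y_bottling + 5·y_fermentation = 33.5.
→ y_bottling = 9.5 and y_fermentation = 1.
Reduced cost of barley beer: c₃ − yᵀa₃ = 18 − (9.5·2 + 1·1) = 18 − 20 = -2.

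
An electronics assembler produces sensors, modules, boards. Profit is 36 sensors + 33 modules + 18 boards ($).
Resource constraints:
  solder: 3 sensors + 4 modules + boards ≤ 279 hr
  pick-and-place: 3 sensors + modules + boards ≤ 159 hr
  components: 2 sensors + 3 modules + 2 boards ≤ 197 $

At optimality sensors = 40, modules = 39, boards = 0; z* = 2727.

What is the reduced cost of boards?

At the optimum: solder uses 276 of 279 (slack = 3); pick-and-place uses 159 of 159 (binding); components uses 197 of 197 (binding).
Since solder is not tight, its dual is 0.
Dual feasibility on the basic columns requires 3·y_pick-and-place + 2·y_components = 36, 1·y_pick-and-place + 3·y_components = 33.
Solving: y_pick-and-place = 6, y_components = 9.
Reduced cost of boards: c₃ − yᵀa₃ = 18 − (6·1 + 9·2) = 18 − 24 = -6.

-6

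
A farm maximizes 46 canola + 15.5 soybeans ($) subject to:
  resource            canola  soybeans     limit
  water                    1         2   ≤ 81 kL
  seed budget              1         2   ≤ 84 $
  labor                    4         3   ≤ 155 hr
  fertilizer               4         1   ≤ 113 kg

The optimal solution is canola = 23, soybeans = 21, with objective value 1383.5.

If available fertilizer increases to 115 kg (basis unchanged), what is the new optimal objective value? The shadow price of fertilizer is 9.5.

1402.5

Δb = 2, so new z* = 1383.5 + (9.5)·(2) = 1383.5 + 19 = 1402.5.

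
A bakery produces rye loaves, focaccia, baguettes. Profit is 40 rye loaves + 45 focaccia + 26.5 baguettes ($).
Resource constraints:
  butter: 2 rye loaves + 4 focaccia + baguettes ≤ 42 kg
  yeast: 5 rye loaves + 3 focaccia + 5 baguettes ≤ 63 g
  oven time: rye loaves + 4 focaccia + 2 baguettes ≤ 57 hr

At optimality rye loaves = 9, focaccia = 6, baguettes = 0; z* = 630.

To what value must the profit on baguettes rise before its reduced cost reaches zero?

32.5

At the optimum: butter uses 42 of 42 (binding); yeast uses 63 of 63 (binding); oven time uses 33 of 57 (slack = 24).
Since oven time is not tight, its dual is 0.
Dual feasibility on the basic columns requires 2·y_butter + 5·y_yeast = 40, 4·y_butter + 3·y_yeast = 45.
→ y_butter = 7.5 and y_yeast = 5.
baguettes enters the basis when its profit ≥ yᵀa₃ = 7.5·1 + 5·5 = 32.5.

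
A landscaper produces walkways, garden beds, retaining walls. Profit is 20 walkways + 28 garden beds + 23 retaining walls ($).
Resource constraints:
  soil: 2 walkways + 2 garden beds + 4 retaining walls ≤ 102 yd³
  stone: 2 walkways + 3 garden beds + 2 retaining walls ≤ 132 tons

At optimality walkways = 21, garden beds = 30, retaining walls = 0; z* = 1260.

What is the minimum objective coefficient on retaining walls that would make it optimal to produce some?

Check each constraint at x*: soil 102/102 (tight); stone 132/132 (tight).
From A_Bᵀ y = c: 2·y_soil + 2·y_stone = 20; 2·y_soil + 3·y_stone = 28.
→ y_soil = 2 and y_stone = 8.
retaining walls enters the basis when its profit ≥ yᵀa₃ = 2·4 + 8·2 = 24.

24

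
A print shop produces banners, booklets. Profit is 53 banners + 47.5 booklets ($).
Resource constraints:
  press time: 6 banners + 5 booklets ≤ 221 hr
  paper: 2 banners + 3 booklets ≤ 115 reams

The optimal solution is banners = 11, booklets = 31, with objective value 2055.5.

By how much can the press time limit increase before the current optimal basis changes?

124

Binding constraints: press time, paper. The basis is B = [[6,5],[2,3]] with det 8.
Per unit increase in press time, x* moves by d = (0.375, -0.25).
The basis stays optimal until booklets reaches 0; allowable increase = 124 hr.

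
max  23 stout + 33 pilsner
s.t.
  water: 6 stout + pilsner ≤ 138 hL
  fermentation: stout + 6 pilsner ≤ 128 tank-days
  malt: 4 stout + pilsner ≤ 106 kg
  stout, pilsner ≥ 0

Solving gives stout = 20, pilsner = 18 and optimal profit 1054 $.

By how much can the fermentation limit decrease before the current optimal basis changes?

Binding constraints: water, fermentation. The basis is B = [[6,1],[1,6]] with det 35.
Per unit decrease in fermentation, x* moves by d = (0.0286, -0.1714).
The basis stays optimal until pilsner reaches 0; allowable decrease = 105 tank-days.

105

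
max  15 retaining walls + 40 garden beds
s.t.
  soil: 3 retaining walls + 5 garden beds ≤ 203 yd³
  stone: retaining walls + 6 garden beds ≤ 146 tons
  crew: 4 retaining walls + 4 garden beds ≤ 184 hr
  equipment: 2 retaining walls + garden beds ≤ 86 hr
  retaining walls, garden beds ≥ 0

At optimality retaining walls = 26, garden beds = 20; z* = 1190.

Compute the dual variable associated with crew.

Check each constraint at x*: soil 178/203 (slack 25); stone 146/146 (tight); crew 184/184 (tight); equipment 72/86 (slack 14).
Since soil, equipment are not tight, their duals are 0.
The binding rows give the dual system: 1·y_stone + 4·y_crew = 15 and 6·y_stone + 4·y_crew = 40.
This yields shadow prices y_stone = 5, y_crew = 2.5.
Shadow price of crew = 2.5.

2.5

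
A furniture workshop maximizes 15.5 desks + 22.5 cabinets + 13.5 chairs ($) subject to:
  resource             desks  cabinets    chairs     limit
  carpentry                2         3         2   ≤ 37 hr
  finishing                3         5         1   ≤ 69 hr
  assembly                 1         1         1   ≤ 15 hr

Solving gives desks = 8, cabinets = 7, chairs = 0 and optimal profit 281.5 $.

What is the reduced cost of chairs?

At the optimum: carpentry uses 37 of 37 (binding); finishing uses 59 of 69 (slack = 10); assembly uses 15 of 15 (binding).
Slack constraints have shadow price 0 (complementary slackness).
From A_Bᵀ y = c: 2·y_carpentry + 1·y_assembly = 15.5; 3·y_carpentry + 1·y_assembly = 22.5.
Solving: y_carpentry = 7, y_assembly = 1.5.
Reduced cost of chairs: c₃ − yᵀa₃ = 13.5 − (7·2 + 1.5·1) = 13.5 − 15.5 = -2.

-2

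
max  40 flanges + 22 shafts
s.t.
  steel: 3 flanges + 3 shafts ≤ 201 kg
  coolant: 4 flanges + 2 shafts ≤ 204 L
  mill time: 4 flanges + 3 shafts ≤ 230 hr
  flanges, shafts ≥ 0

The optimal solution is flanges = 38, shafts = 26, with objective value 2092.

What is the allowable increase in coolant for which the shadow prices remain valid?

Binding constraints: coolant, mill time. The basis is B = [[4,2],[4,3]] with det 4.
Per unit increase in coolant, x* moves by d = (0.75, -1).
The basis stays optimal until shafts reaches 0; allowable increase = 26 L.

26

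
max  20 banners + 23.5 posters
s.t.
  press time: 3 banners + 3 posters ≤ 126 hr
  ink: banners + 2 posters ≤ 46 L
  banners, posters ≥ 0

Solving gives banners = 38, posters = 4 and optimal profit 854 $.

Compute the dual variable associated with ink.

Both press time and ink are binding at x*.
Dual feasibility on the basic columns requires 3·y_press time + 1·y_ink = 20, 3·y_press time + 2·y_ink = 23.5.
This yields shadow prices y_press time = 5.5, y_ink = 3.5.
Shadow price of ink = 3.5.

3.5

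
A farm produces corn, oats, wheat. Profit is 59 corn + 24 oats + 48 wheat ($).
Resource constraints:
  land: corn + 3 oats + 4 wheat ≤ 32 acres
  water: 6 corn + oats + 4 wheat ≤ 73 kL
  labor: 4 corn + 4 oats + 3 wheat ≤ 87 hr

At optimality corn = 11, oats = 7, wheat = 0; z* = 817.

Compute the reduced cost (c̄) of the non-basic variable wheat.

Check each constraint at x*: land 32/32 (tight); water 73/73 (tight); labor 72/87 (slack 15).
Since labor is not tight, its dual is 0.
The binding rows give the dual system: 1·y_land + 6·y_water = 59 and 3·y_land + 1·y_water = 24.
→ y_land = 5 and y_water = 9.
Reduced cost of wheat: c₃ − yᵀa₃ = 48 − (5·4 + 9·4) = 48 − 56 = -8.

-8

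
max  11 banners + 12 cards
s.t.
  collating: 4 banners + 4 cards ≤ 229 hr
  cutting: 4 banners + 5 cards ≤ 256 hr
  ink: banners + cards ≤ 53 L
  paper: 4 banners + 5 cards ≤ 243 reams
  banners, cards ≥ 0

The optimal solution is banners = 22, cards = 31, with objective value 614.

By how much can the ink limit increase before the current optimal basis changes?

Binding constraints: ink, paper. The basis is B = [[1,1],[4,5]] with det 1.
Per unit increase in ink, x* moves by d = (5, -4).
The basis stays optimal until collating becomes binding; allowable increase = 4.25 L.

4.25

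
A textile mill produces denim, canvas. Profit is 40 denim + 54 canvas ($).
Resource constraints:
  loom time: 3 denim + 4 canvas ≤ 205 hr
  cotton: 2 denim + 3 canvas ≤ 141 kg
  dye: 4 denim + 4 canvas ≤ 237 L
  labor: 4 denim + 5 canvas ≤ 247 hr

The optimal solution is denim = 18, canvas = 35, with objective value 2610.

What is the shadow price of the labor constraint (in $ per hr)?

Binding: cotton and labor. Non-binding: loom time (11 unused), dye (25 unused).
Since loom time, dye are not tight, their duals are 0.
From A_Bᵀ y = c: 2·y_cotton + 4·y_labor = 40; 3·y_cotton + 5·y_labor = 54.
→ y_cotton = 8 and y_labor = 6.
Shadow price of labor = 6.

6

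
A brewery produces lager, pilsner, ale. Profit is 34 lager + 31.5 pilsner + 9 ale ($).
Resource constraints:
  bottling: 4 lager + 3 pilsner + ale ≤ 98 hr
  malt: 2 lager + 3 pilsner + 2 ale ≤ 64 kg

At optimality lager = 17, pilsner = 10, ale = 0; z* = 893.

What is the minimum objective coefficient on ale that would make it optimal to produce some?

Check each constraint at x*: bottling 98/98 (tight); malt 64/64 (tight).
From A_Bᵀ y = c: 4·y_bottling + 2·y_malt = 34; 3·y_bottling + 3·y_malt = 31.5.
This yields shadow prices y_bottling = 6.5, y_malt = 4.
ale enters the basis when its profit ≥ yᵀa₃ = 6.5·1 + 4·2 = 14.5.

14.5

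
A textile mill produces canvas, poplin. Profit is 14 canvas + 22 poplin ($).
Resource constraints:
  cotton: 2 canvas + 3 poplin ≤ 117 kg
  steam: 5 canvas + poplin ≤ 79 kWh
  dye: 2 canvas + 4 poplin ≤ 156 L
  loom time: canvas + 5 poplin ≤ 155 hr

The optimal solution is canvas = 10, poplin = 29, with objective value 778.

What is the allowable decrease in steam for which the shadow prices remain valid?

Binding constraints: steam, loom time. The basis is B = [[5,1],[1,5]] with det 24.
Per unit decrease in steam, x* moves by d = (-0.2083, 0.0417).
The basis stays optimal until canvas reaches 0; allowable decrease = 48 kWh.

48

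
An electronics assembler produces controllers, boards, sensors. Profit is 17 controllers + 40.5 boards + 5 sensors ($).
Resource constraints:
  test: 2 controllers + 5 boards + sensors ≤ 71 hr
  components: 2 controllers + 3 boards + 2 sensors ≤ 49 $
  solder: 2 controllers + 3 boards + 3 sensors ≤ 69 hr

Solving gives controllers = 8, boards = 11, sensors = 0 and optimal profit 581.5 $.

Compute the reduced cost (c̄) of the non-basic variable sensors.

-4.5

Binding: test and components. Non-binding: solder (20 unused).
By complementary slackness, y = 0 for the non-binding constraint.
From A_Bᵀ y = c: 2·y_test + 2·y_components = 17; 5·y_test + 3·y_components = 40.5.
→ y_test = 7.5 and y_components = 1.
Reduced cost of sensors: c₃ − yᵀa₃ = 5 − (7.5·1 + 1·2) = 5 − 9.5 = -4.5.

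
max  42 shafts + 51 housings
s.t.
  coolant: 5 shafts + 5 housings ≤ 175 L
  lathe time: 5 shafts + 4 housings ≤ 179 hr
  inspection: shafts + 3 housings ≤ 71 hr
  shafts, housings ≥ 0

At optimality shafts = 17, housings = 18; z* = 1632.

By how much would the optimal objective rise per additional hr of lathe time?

At the optimum: coolant uses 175 of 175 (binding); lathe time uses 157 of 179 (slack = 22); inspection uses 71 of 71 (binding).
By complementary slackness, y = 0 for the non-binding constraint.
The binding rows give the dual system: 5·y_coolant + 1·y_inspection = 42 and 5·y_coolant + 3·y_inspection = 51.
Solving: y_coolant = 7.5, y_inspection = 4.5.
Shadow price of lathe time = 0.

0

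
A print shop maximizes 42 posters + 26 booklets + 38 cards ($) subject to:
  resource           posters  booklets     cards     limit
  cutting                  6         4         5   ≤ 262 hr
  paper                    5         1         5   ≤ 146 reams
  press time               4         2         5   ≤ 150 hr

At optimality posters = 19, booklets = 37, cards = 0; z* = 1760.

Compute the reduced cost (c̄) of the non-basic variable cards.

Check each constraint at x*: cutting 262/262 (tight); paper 132/146 (slack 14); press time 150/150 (tight).
By complementary slackness, y = 0 for the non-binding constraint.
Dual feasibility on the basic columns requires 6·y_cutting + 4·y_press time = 42, 4·y_cutting + 2·y_press time = 26.
→ y_cutting = 5 and y_press time = 3.
Reduced cost of cards: c₃ − yᵀa₃ = 38 − (5·5 + 3·5) = 38 − 40 = -2.

-2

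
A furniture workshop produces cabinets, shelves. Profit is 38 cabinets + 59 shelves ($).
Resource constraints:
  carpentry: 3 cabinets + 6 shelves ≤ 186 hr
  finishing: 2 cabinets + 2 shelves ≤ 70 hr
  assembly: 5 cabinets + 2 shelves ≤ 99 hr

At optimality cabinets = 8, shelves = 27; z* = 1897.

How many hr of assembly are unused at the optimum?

assembly used = 5·8 + 2·27 = 94; slack = 99 − 94 = 5.

5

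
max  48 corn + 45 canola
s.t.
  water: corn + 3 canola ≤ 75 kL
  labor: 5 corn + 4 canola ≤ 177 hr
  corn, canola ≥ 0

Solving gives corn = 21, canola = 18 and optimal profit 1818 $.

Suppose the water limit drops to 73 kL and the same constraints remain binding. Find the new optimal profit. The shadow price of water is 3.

1812

Δb = -2, so new z* = 1818 + (3)·(-2) = 1818 − 6 = 1812.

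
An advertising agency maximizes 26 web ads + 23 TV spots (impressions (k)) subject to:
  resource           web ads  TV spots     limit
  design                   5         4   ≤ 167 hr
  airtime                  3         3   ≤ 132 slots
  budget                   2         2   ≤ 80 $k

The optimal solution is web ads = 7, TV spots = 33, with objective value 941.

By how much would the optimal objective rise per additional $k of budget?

5.5

Check each constraint at x*: design 167/167 (tight); airtime 120/132 (slack 12); budget 80/80 (tight).
Since airtime is not tight, its dual is 0.
The binding rows give the dual system: 5·y_design + 2·y_budget = 26 and 4·y_design + 2·y_budget = 23.
This yields shadow prices y_design = 3, y_budget = 5.5.
Shadow price of budget = 5.5.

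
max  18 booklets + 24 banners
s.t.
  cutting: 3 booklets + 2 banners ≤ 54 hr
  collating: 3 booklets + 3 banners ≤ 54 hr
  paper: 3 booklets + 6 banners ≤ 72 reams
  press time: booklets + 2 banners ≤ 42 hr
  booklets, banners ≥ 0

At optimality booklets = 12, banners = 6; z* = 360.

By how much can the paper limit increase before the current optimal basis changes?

Binding constraints: collating, paper. The basis is B = [[3,3],[3,6]] with det 9.
Per unit increase in paper, x* moves by d = (-0.3333, 0.3333).
The basis stays optimal until booklets reaches 0; allowable increase = 36 reams.

36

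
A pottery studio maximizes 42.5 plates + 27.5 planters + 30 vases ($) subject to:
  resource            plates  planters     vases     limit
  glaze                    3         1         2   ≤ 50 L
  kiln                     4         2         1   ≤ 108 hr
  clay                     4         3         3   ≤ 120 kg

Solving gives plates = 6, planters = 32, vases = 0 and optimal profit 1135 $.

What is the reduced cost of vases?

Binding: glaze and clay. Non-binding: kiln (20 unused).
Slack constraints have shadow price 0 (complementary slackness).
The binding rows give the dual system: 3·y_glaze + 4·y_clay = 42.5 and 1·y_glaze + 3·y_clay = 27.5.
Solving: y_glaze = 3.5, y_clay = 8.
Reduced cost of vases: c₃ − yᵀa₃ = 30 − (3.5·2 + 8·3) = 30 − 31 = -1.

-1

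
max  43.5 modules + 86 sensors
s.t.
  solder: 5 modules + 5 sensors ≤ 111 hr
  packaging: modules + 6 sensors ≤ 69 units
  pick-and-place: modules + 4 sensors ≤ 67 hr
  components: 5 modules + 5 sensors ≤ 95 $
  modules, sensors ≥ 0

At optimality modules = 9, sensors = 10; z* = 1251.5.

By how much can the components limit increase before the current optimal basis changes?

16

Binding constraints: packaging, components. The basis is B = [[1,6],[5,5]] with det -25.
Per unit increase in components, x* moves by d = (0.24, -0.04).
The basis stays optimal until solder becomes binding; allowable increase = 16 $.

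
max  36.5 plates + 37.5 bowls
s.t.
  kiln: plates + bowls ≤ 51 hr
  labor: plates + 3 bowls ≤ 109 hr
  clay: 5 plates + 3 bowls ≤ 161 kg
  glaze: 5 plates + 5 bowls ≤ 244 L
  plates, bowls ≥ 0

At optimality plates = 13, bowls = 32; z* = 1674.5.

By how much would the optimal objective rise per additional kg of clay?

Check each constraint at x*: kiln 45/51 (slack 6); labor 109/109 (tight); clay 161/161 (tight); glaze 225/244 (slack 19).
By complementary slackness, y = 0 for the non-binding constraints.
Dual feasibility on the basic columns requires 1·y_labor + 5·y_clay = 36.5, 3·y_labor + 3·y_clay = 37.5.
→ y_labor = 6.5 and y_clay = 6.
Shadow price of clay = 6.

6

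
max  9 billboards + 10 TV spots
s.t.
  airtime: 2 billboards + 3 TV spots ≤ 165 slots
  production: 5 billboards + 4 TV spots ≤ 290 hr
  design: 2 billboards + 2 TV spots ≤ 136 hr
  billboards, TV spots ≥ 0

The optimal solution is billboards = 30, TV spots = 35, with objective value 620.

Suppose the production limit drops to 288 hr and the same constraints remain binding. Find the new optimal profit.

618

Check each constraint at x*: airtime 165/165 (tight); production 290/290 (tight); design 130/136 (slack 6).
Since design is not tight, its dual is 0.
From A_Bᵀ y = c: 2·y_airtime + 5·y_production = 9; 3·y_airtime + 4·y_production = 10.
Solving: y_airtime = 2, y_production = 1.
Δz = y_production·Δb = 1 × (-2) = -2, so new z* = 620 − 2 = 618.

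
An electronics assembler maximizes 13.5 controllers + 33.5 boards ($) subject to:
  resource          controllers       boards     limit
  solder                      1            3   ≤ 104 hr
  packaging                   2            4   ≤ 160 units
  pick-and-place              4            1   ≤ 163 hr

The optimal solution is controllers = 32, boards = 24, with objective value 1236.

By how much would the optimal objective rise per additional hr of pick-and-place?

Binding: solder and packaging. Non-binding: pick-and-place (11 unused).
By complementary slackness, y = 0 for the non-binding constraint.
The binding rows give the dual system: 1·y_solder + 2·y_packaging = 13.5 and 3·y_solder + 4·y_packaging = 33.5.
→ y_solder = 6.5 and y_packaging = 3.5.
Shadow price of pick-and-place = 0.

0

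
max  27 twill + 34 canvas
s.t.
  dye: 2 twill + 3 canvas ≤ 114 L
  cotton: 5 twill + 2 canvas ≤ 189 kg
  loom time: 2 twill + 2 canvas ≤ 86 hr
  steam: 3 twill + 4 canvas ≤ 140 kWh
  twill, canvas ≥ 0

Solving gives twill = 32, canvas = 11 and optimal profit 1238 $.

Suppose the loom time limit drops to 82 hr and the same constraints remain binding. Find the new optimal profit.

At the optimum: dye uses 97 of 114 (slack = 17); cotton uses 182 of 189 (slack = 7); loom time uses 86 of 86 (binding); steam uses 140 of 140 (binding).
Slack constraints have shadow price 0 (complementary slackness).
Dual feasibility on the basic columns requires 2·y_loom time + 3·y_steam = 27, 2·y_loom time + 4·y_steam = 34.
This yields shadow prices y_loom time = 3, y_steam = 7.
Δz = y_loom time·Δb = 3 × (-4) = -12, so new z* = 1238 − 12 = 1226.

1226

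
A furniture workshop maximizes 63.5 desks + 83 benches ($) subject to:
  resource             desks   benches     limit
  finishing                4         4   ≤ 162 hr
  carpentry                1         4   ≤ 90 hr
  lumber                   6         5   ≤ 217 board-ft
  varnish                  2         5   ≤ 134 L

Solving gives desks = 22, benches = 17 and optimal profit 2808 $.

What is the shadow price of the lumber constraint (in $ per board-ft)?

9

Check each constraint at x*: finishing 156/162 (slack 6); carpentry 90/90 (tight); lumber 217/217 (tight); varnish 129/134 (slack 5).
Since finishing, varnish are not tight, their duals are 0.
Dual feasibility on the basic columns requires 1·y_carpentry + 6·y_lumber = 63.5, 4·y_carpentry + 5·y_lumber = 83.
This yields shadow prices y_carpentry = 9.5, y_lumber = 9.
Shadow price of lumber = 9.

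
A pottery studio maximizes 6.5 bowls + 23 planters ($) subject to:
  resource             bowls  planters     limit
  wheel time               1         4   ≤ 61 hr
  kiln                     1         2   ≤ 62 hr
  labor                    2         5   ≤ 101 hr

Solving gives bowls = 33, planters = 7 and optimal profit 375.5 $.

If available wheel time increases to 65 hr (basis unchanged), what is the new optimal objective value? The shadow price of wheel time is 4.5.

Δb = 4, so new z* = 375.5 + (4.5)·(4) = 375.5 + 18 = 393.5.

393.5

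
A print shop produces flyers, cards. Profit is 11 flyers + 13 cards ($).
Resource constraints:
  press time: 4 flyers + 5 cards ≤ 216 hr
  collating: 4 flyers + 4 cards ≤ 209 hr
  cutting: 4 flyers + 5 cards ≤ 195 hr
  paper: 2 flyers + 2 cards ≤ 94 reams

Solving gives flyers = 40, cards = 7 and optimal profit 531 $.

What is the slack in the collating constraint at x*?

collating used = 4·40 + 4·7 = 188; slack = 209 − 188 = 21.

21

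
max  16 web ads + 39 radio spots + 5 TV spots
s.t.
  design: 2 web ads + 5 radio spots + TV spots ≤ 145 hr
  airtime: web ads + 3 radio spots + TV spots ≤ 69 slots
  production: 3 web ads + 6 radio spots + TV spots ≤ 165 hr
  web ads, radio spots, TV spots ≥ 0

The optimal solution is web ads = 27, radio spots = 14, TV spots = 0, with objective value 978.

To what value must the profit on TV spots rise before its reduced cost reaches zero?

10

Binding: airtime and production. Non-binding: design (21 unused).
Slack constraints have shadow price 0 (complementary slackness).
Dual feasibility on the basic columns requires 1·y_airtime + 3·y_production = 16, 3·y_airtime + 6·y_production = 39.
This yields shadow prices y_airtime = 7, y_production = 3.
TV spots enters the basis when its profit ≥ yᵀa₃ = 7·1 + 3·1 = 10.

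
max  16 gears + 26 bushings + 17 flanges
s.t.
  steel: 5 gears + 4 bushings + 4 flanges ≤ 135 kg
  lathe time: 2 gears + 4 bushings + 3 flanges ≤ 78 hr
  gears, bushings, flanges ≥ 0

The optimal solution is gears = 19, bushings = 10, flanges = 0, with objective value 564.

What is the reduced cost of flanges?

Check each constraint at x*: steel 135/135 (tight); lathe time 78/78 (tight).
Dual feasibility on the basic columns requires 5·y_steel + 2·y_lathe time = 16, 4·y_steel + 4·y_lathe time = 26.
→ y_steel = 1 and y_lathe time = 5.5.
Reduced cost of flanges: c₃ − yᵀa₃ = 17 − (1·4 + 5.5·3) = 17 − 20.5 = -3.5.

-3.5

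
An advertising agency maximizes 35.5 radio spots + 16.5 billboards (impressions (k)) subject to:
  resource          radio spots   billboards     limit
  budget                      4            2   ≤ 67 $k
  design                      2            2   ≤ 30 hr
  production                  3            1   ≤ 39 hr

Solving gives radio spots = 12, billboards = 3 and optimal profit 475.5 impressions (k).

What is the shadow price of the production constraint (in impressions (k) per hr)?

Binding: design and production. Non-binding: budget (13 unused).
Since budget is not tight, its dual is 0.
The binding rows give the dual system: 2·y_design + 3·y_production = 35.5 and 2·y_design + 1·y_production = 16.5.
Solving: y_design = 3.5, y_production = 9.5.
Shadow price of production = 9.5.

9.5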